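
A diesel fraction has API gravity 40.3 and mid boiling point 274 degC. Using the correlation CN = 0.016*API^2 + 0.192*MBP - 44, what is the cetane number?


CN = 0.016 * 40.3^2 + 0.192 * 274 - 44
CN = 25.98544 + 52.608 - 44 = 34.59344

34.59344


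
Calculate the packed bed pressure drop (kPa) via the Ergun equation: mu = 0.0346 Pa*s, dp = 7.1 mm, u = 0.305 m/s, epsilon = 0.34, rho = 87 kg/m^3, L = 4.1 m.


dp = 7.1 mm = 0.0071 m
Viscous term = 150*0.0346*0.305*(1-0.34)^2 / (0.0071^2*0.34^3) = 348018
Inertial term = 1.75*87*0.305^2*(1-0.34) / (0.0071*0.34^3) = 33497
dP/L = 348018 + 33497 = 381515 Pa/m
dP = 381515 * 4.1 / 1000 = 1564 kPa

1564 kPa


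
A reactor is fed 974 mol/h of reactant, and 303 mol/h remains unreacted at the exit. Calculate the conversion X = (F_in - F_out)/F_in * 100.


X = (F_in - F_out) / F_in * 100
Moles reacted = 974 - 303 = 671
X = 671 / 974 * 100
= 0.6889 * 100
= 68.89 %

68.89 %


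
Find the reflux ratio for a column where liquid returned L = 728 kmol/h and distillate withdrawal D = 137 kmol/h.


Reflux ratio definition: R = L / D (liquid returned / distillate withdrawn)
L = 728 kmol/h, D = 137 kmol/h
R = 728 / 137 = 5.314

5.314


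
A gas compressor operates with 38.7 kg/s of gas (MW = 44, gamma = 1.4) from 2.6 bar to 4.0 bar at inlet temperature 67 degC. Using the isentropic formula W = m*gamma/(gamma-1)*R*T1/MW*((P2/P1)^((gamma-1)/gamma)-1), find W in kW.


Isentropic work: W = m*(gamma/(gamma-1))*(R*T1/MW)*((P2/P1)^((gamma-1)/gamma) - 1)
T1 = 67 + 273.15 = 340.15 K
Pressure ratio = 4.0 / 2.6 = 1.53846
Exponent = (1.4 - 1)/1.4 = 0.285714
(P2/P1)^exp - 1 = 1.53846^0.285714 - 1 = 0.130975
W = 38.7 * 1.4 / 0.4 * 8.314 * 340.15 / 44 * 0.130975 = 1140

1140 kW


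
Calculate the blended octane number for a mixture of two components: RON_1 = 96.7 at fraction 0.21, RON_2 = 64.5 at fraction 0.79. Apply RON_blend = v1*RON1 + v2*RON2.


Linear blending: RON_blend = sum(vi * RONi)
Contribution 1: 0.21 * 96.7 = 20.307
Contribution 2: 0.79 * 64.5 = 50.955
RON_blend = 20.307 + 50.955 = 71.262

71.262


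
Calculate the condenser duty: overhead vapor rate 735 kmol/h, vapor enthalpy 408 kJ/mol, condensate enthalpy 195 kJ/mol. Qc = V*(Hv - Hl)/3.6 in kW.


Qc = 735 * (408 - 195) / 3.6 = 735 * 213 / 3.6 = 43490

43490 kW


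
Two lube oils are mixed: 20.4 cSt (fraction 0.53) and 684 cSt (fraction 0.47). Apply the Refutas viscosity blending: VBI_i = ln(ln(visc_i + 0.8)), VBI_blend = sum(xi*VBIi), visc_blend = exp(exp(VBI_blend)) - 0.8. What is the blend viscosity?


Refutas method: VBN_i = 14.534*ln(ln(visc_i + 0.8)) + 10.975, blended linearly by mass fraction; since VBN is linear in VBI_i = ln(ln(visc_i + 0.8)) and the fractions sum to 1, blend VBI directly: visc = exp(exp(VBI_blend)) - 0.8
VBI_1 = ln(ln(20.4 + 0.8)) = 1.11645
VBI_2 = ln(ln(684 + 0.8)) = 1.87627
VBI_blend = 0.53 * 1.11645 + 0.47 * 1.87627 = 1.47357
visc_blend = exp(exp(1.47357)) - 0.8 = 77.83

77.83 cSt


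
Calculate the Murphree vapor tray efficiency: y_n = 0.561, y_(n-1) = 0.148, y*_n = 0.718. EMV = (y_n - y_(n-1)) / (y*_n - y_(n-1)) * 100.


Murphree vapor efficiency: EMV = (y_n - y_(n-1)) / (y*_n - y_(n-1)) * 100
EMV = (0.561 - 0.148) / (0.718 - 0.148) * 100 = 0.413 / 0.57 * 100 = 72.46

72.46 %


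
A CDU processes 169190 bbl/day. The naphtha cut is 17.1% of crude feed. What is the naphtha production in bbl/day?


Crude throughput = 169190 bbl/day
Fraction yield = 17.1%
yield = throughput * fraction / 100
yield = 169190 * 17.1 / 100 = 28931.49

28931.49 bbl/day


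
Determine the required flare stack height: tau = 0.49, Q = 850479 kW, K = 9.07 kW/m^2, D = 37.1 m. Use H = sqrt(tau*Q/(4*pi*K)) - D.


tau*Q/(4*pi*K) = 0.49 * 850479 / (4 * pi * 9.07) = 3656.31
sqrt(3656.31) = 60.4674
H = 60.4674 - 37.1 = 23.37

23.37 m


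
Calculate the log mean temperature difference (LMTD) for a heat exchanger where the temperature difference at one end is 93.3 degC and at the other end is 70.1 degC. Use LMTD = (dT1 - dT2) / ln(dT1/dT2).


LMTD = (dT1 - dT2) / ln(dT1/dT2)
= (93.3 - 70.1) / ln(93.3 / 70.1) = 23.2 / 0.285897 = 81.15

81.15 degC


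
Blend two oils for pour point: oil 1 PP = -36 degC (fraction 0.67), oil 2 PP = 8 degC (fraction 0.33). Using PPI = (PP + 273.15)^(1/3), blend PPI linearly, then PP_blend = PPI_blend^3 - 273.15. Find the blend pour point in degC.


PPI_1 = (-36 + 273.15)^(1/3) = 6.189768
PPI_2 = (8 + 273.15)^(1/3) = 6.551077
PPI_blend = 0.67 * 6.189768 + 0.33 * 6.551077 = 6.309
PP_blend = 6.309^3 - 273.15 = 251.1202 - 273.15 = -22.03

-22.03 degC


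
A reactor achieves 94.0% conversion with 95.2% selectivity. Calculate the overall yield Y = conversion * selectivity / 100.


Overall yield = conversion (%) * selectivity (%) / 100
Conversion = 94.0%, Selectivity = 95.2%
Y = 94.0 * 95.2 / 100
= 89.488 %

89.488 %


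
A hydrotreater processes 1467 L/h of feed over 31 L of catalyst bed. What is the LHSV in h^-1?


LHSV = volumetric feed rate / catalyst volume
= 1467 L/h / 31 L
= 47.32 h^-1

47.32 h^-1


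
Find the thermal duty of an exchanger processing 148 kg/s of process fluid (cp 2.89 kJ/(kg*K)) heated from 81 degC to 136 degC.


Q = m_dot * cp * delta_T
delta_T = 136 - 81 = 55 K
Q = 148 * 2.89 * 55
= 427.72 * 55
= 23524.6 kW

23524.6 kW


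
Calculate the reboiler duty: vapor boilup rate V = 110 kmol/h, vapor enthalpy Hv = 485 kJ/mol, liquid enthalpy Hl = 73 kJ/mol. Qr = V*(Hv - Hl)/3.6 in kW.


Qr = 110 * (485 - 73) / 3.6 = 110 * 412 / 3.6 = 12590

12590 kW


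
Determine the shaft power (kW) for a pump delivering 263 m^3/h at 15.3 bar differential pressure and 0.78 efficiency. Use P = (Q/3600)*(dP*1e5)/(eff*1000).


Q = 263 / 3600 = 0.0730556 m^3/s
P = 0.0730556 * (15.3 * 1e5) / 0.78 / 1000 = 143.3

143.3 kW


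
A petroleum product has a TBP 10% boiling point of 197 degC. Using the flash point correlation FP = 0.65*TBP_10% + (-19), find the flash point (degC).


FP = 0.65 * 197 + (-19) = 109.05

109.05 degC


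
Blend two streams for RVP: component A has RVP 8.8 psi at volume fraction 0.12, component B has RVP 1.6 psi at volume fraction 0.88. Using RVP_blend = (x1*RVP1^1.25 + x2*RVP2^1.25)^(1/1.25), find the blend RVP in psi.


Chevron index: RVP_blend = (sum xi*RVPi^1.25)^(1/1.25)
RVP^1.25 terms: 0.12 * 8.8^1.25 + 0.88 * 1.6^1.25 = 3.40235
RVP_blend = 3.40235^(1/1.25) = 2.663

2.663 psi


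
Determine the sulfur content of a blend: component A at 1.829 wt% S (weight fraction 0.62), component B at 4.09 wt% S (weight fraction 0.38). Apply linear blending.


Linear sulfur blending: S_blend = x1*S1 + x2*S2
Contribution 1: 0.62 * 1.829 = 1.13398 wt%
Contribution 2: 0.38 * 4.09 = 1.5542 wt%
S_blend = 1.13398 + 1.5542 = 2.68818

2.68818 wt%


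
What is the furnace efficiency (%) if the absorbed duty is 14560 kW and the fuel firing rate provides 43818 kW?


Furnace efficiency = Q_absorbed / Q_fuel * 100
= 14560 / 43818 * 100 = 33.23

33.23 %


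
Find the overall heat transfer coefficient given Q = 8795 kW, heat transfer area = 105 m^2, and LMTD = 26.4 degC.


From Q = U*A*LMTD, U = Q / (A * LMTD)
U = 8795 / (105 * 26.4) = 8795 / 2772 = 3.173

3.173 kW/(m^2*K)


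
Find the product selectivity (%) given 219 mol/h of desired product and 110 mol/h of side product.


Selectivity = desired / (desired + undesired) * 100
Total products = 219 + 110 = 329 mol/h
S = 219 / 329 * 100
= 0.6657 * 100
= 66.57 %

66.57 %


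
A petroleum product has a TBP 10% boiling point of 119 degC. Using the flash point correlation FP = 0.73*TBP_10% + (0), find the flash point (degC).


FP = 0.73 * 119 + (0) = 86.87

86.87 degC


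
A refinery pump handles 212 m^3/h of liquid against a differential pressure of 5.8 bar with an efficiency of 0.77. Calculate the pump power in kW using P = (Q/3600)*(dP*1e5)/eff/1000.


Q = 212 / 3600 = 0.0588889 m^3/s
P = 0.0588889 * (5.8 * 1e5) / 0.77 / 1000 = 44.36

44.36 kW


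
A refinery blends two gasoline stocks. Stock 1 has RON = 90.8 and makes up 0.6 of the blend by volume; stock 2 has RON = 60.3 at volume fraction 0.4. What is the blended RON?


Linear blending: RON_blend = sum(vi * RONi)
Contribution 1: 0.6 * 90.8 = 54.48
Contribution 2: 0.4 * 60.3 = 24.12
RON_blend = 54.48 + 24.12 = 78.6

78.6


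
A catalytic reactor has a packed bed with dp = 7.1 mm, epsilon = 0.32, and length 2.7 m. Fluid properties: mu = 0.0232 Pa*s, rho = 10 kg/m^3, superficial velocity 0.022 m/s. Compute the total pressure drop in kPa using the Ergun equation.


dp = 7.1 mm = 0.0071 m
Viscous term = 150*0.0232*0.022*(1-0.32)^2 / (0.0071^2*0.32^3) = 21431.5
Inertial term = 1.75*10*0.022^2*(1-0.32) / (0.0071*0.32^3) = 24.7562
dP/L = 21431.5 + 24.7562 = 21456.3 Pa/m
dP = 21456.3 * 2.7 / 1000 = 57.93 kPa

57.93 kPa


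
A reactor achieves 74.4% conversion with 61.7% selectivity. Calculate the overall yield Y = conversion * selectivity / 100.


Overall yield = conversion (%) * selectivity (%) / 100
Conversion = 74.4%, Selectivity = 61.7%
Y = 74.4 * 61.7 / 100
= 45.9048 %

45.9048 %


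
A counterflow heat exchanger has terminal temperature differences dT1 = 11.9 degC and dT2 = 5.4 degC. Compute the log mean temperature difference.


LMTD = (dT1 - dT2) / ln(dT1/dT2)
= (11.9 - 5.4) / ln(11.9 / 5.4) = 6.5 / 0.790139 = 8.226

8.226 degC


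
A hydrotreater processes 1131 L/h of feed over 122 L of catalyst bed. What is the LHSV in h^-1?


LHSV = volumetric feed rate / catalyst volume
= 1131 L/h / 122 L
= 9.270 h^-1

9.270 h^-1


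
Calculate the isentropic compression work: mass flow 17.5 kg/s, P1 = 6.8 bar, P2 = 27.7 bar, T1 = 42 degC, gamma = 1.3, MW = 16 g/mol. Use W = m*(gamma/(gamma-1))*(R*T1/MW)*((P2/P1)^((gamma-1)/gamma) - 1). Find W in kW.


Isentropic work: W = m*(gamma/(gamma-1))*(R*T1/MW)*((P2/P1)^((gamma-1)/gamma) - 1)
T1 = 42 + 273.15 = 315.15 K
Pressure ratio = 27.7 / 6.8 = 4.07353
Exponent = (1.3 - 1)/1.3 = 0.230769
(P2/P1)^exp - 1 = 4.07353^0.230769 - 1 = 0.38281
W = 17.5 * 1.3 / 0.3 * 8.314 * 315.15 / 16 * 0.38281 = 4754

4754 kW


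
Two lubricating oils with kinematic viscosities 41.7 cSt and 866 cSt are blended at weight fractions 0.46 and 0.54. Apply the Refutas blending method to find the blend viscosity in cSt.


Refutas method: VBN_i = 14.534*ln(ln(visc_i + 0.8)) + 10.975, blended linearly by mass fraction; since VBN is linear in VBI_i = ln(ln(visc_i + 0.8)) and the fractions sum to 1, blend VBI directly: visc = exp(exp(VBI_blend)) - 0.8
VBI_1 = ln(ln(41.7 + 0.8)) = 1.32162
VBI_2 = ln(ln(866 + 0.8)) = 1.91173
VBI_blend = 0.46 * 1.32162 + 0.54 * 1.91173 = 1.64028
visc_blend = exp(exp(1.64028)) - 0.8 = 172.8

172.8 cSt


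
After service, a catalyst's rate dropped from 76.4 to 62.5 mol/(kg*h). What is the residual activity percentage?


Activity (%) = (rate_used / rate_fresh) * 100
rate_used = 62.5, rate_fresh = 76.4
= (62.5 / 76.4) * 100
= 0.8181 * 100 = 81.81

81.81 %


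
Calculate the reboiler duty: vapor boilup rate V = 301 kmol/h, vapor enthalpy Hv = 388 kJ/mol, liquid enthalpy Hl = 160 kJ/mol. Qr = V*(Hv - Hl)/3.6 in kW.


Qr = 301 * (388 - 160) / 3.6 = 301 * 228 / 3.6 = 19060

19060 kW


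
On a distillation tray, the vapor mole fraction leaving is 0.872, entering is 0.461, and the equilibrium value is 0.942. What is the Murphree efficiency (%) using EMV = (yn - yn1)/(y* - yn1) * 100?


Murphree vapor efficiency: EMV = (y_n - y_(n-1)) / (y*_n - y_(n-1)) * 100
EMV = (0.872 - 0.461) / (0.942 - 0.461) * 100 = 0.411 / 0.481 * 100 = 85.45

85.45 %


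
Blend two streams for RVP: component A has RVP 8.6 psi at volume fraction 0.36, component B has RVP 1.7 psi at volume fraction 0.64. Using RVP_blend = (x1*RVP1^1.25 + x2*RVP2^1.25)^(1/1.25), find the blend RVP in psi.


Chevron index: RVP_blend = (sum xi*RVPi^1.25)^(1/1.25)
RVP^1.25 terms: 0.36 * 8.6^1.25 + 0.64 * 1.7^1.25 = 6.54417
RVP_blend = 6.54417^(1/1.25) = 4.495

4.495 psi


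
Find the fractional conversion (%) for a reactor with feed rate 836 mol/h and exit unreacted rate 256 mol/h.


X = (F_in - F_out) / F_in * 100
Moles reacted = 836 - 256 = 580
X = 580 / 836 * 100
= 0.6938 * 100
= 69.38 %

69.38 %


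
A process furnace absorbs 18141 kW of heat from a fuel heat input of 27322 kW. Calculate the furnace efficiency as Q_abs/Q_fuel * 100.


Furnace efficiency = Q_absorbed / Q_fuel * 100
= 18141 / 27322 * 100 = 66.40

66.40 %


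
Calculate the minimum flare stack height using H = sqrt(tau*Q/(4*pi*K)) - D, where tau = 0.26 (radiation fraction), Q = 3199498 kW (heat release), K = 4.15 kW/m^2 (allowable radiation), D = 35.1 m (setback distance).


tau*Q/(4*pi*K) = 0.26 * 3199498 / (4 * pi * 4.15) = 15951.3
sqrt(15951.3) = 126.298
H = 126.298 - 35.1 = 91.20

91.20 m


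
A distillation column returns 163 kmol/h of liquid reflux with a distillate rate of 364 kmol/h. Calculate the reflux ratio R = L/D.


Reflux ratio definition: R = L / D (liquid returned / distillate withdrawn)
L = 163 kmol/h, D = 364 kmol/h
R = 163 / 364 = 0.4478

0.4478


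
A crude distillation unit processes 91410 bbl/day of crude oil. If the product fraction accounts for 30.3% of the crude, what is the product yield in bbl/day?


Crude throughput = 91410 bbl/day
Fraction yield = 30.3%
yield = throughput * fraction / 100
yield = 91410 * 30.3 / 100 = 27697.23

27697.23 bbl/day


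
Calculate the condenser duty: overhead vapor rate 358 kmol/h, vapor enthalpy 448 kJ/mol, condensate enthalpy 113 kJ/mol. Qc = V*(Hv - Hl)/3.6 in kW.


Qc = 358 * (448 - 113) / 3.6 = 358 * 335 / 3.6 = 33310

33310 kW


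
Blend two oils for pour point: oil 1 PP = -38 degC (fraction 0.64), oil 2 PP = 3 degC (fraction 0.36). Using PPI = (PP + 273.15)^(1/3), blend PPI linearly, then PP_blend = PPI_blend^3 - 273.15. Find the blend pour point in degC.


PPI_1 = (-38 + 273.15)^(1/3) = 6.172318
PPI_2 = (3 + 273.15)^(1/3) = 6.512009
PPI_blend = 0.64 * 6.172318 + 0.36 * 6.512009 = 6.294607
PP_blend = 6.294607^3 - 273.15 = 249.4054 - 273.15 = -23.74

-23.74 degC


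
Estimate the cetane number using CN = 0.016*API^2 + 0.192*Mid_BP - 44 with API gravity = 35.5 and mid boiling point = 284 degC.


CN = 0.016 * 35.5^2 + 0.192 * 284 - 44
CN = 20.164 + 54.528 - 44 = 30.692

30.692


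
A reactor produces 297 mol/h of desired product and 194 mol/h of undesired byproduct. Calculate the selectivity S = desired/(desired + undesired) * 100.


Selectivity = desired / (desired + undesired) * 100
Total products = 297 + 194 = 491 mol/h
S = 297 / 491 * 100
= 0.6049 * 100
= 60.49 %

60.49 %


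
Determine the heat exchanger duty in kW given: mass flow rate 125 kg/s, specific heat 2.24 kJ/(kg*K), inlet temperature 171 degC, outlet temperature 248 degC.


Q = m_dot * cp * delta_T
delta_T = 248 - 171 = 77 K
Q = 125 * 2.24 * 77
= 280 * 77
= 21560 kW

21560 kW


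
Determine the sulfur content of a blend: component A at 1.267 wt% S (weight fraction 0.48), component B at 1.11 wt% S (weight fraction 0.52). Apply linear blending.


Linear sulfur blending: S_blend = x1*S1 + x2*S2
Contribution 1: 0.48 * 1.267 = 0.60816 wt%
Contribution 2: 0.52 * 1.11 = 0.5772 wt%
S_blend = 0.60816 + 0.5772 = 1.18536

1.18536 wt%


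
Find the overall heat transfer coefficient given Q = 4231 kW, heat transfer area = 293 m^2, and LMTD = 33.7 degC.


From Q = U*A*LMTD, U = Q / (A * LMTD)
U = 4231 / (293 * 33.7) = 4231 / 9874.1 = 0.4285

0.4285 kW/(m^2*K)


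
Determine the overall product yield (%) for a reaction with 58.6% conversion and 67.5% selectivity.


Overall yield = conversion (%) * selectivity (%) / 100
Conversion = 58.6%, Selectivity = 67.5%
Y = 58.6 * 67.5 / 100
= 39.555 %

39.555 %


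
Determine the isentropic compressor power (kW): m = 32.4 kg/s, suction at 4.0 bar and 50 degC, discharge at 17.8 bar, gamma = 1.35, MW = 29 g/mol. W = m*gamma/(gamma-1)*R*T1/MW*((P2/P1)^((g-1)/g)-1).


Isentropic work: W = m*(gamma/(gamma-1))*(R*T1/MW)*((P2/P1)^((gamma-1)/gamma) - 1)
T1 = 50 + 273.15 = 323.15 K
Pressure ratio = 17.8 / 4.0 = 4.45
Exponent = (1.35 - 1)/1.35 = 0.259259
(P2/P1)^exp - 1 = 4.45^0.259259 - 1 = 0.472628
W = 32.4 * 1.35 / 0.35 * 8.314 * 323.15 / 29 * 0.472628 = 5472

5472 kW


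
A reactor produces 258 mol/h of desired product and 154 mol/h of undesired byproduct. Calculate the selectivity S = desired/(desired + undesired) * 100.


Selectivity = desired / (desired + undesired) * 100
Total products = 258 + 154 = 412 mol/h
S = 258 / 412 * 100
= 0.6262 * 100
= 62.62 %

62.62 %


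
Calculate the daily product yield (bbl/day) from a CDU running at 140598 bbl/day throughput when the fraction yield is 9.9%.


Crude throughput = 140598 bbl/day
Fraction yield = 9.9%
yield = throughput * fraction / 100
yield = 140598 * 9.9 / 100 = 13919.202

13919.202 bbl/day


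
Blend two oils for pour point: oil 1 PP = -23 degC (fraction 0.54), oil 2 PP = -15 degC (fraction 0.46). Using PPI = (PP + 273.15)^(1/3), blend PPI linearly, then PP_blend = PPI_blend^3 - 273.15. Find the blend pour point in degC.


PPI_1 = (-23 + 273.15)^(1/3) = 6.300865
PPI_2 = (-15 + 273.15)^(1/3) = 6.36733
PPI_blend = 0.54 * 6.300865 + 0.46 * 6.36733 = 6.331439
PP_blend = 6.331439^3 - 273.15 = 253.8092 - 273.15 = -19.34

-19.34 degC


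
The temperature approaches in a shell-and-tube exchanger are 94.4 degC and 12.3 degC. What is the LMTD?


LMTD = (dT1 - dT2) / ln(dT1/dT2)
= (94.4 - 12.3) / ln(94.4 / 12.3) = 82.1 / 2.03794 = 40.29

40.29 degC


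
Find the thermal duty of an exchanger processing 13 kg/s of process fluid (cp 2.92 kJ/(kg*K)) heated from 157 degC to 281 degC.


Q = m_dot * cp * delta_T
delta_T = 281 - 157 = 124 K
Q = 13 * 2.92 * 124
= 37.96 * 124
= 4707.04 kW

4707.04 kW


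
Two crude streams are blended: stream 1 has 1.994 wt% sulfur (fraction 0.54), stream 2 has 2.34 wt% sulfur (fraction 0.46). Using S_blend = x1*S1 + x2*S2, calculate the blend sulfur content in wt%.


Linear sulfur blending: S_blend = x1*S1 + x2*S2
Contribution 1: 0.54 * 1.994 = 1.07676 wt%
Contribution 2: 0.46 * 2.34 = 1.0764 wt%
S_blend = 1.07676 + 1.0764 = 2.15316

2.15316 wt%


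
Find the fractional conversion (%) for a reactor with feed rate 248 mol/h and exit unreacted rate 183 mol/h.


X = (F_in - F_out) / F_in * 100
Moles reacted = 248 - 183 = 65
X = 65 / 248 * 100
= 0.2621 * 100
= 26.21 %

26.21 %


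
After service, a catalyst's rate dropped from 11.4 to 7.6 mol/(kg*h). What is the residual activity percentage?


Activity (%) = (rate_used / rate_fresh) * 100
rate_used = 7.6, rate_fresh = 11.4
= (7.6 / 11.4) * 100
= 0.6667 * 100 = 66.67

66.67 %


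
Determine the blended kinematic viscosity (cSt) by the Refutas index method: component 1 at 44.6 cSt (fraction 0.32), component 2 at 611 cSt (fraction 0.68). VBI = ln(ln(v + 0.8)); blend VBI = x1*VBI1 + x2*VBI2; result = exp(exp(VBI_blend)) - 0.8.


Refutas method: VBN_i = 14.534*ln(ln(visc_i + 0.8)) + 10.975, blended linearly by mass fraction; since VBN is linear in VBI_i = ln(ln(visc_i + 0.8)) and the fractions sum to 1, blend VBI directly: visc = exp(exp(VBI_blend)) - 0.8
VBI_1 = ln(ln(44.6 + 0.8)) = 1.33907
VBI_2 = ln(ln(611 + 0.8)) = 1.85886
VBI_blend = 0.32 * 1.33907 + 0.68 * 1.85886 = 1.69253
visc_blend = exp(exp(1.69253)) - 0.8 = 228.1

228.1 cSt


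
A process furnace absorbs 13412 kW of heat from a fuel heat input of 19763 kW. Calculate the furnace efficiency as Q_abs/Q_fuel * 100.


Furnace efficiency = Q_absorbed / Q_fuel * 100
= 13412 / 19763 * 100 = 67.86

67.86 %


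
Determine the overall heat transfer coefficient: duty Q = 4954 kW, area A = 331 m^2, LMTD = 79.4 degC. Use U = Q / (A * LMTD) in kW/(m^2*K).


From Q = U*A*LMTD, U = Q / (A * LMTD)
U = 4954 / (331 * 79.4) = 4954 / 26281.4 = 0.1885

0.1885 kW/(m^2*K)


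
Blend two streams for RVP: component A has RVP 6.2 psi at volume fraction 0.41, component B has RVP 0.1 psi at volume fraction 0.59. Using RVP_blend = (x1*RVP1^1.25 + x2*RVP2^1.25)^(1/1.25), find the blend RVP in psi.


Chevron index: RVP_blend = (sum xi*RVPi^1.25)^(1/1.25)
RVP^1.25 terms: 0.41 * 6.2^1.25 + 0.59 * 0.1^1.25 = 4.04437
RVP_blend = 4.04437^(1/1.25) = 3.058

3.058 psi


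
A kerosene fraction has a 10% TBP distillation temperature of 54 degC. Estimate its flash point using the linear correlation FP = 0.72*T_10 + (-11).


FP = 0.72 * 54 + (-11) = 27.88

27.88 degC


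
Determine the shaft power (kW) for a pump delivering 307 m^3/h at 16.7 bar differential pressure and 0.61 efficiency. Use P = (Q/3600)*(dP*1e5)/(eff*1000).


Q = 307 / 3600 = 0.0852778 m^3/s
P = 0.0852778 * (16.7 * 1e5) / 0.61 / 1000 = 233.5

233.5 kW


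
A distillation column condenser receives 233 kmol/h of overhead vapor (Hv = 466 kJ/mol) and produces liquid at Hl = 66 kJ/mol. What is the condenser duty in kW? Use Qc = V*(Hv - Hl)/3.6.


Qc = 233 * (466 - 66) / 3.6 = 233 * 400 / 3.6 = 25890

25890 kW


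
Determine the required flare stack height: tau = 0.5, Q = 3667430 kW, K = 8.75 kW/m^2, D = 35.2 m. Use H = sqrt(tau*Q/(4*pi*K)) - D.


tau*Q/(4*pi*K) = 0.5 * 3667430 / (4 * pi * 8.75) = 16676.8
sqrt(16676.8) = 129.139
H = 129.139 - 35.2 = 93.94

93.94 m


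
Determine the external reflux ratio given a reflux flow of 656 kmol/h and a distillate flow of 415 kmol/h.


Reflux ratio definition: R = L / D (liquid returned / distillate withdrawn)
L = 656 kmol/h, D = 415 kmol/h
R = 656 / 415 = 1.581

1.581


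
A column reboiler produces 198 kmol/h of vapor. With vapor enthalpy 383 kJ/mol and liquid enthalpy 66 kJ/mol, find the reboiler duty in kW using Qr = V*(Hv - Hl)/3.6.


Qr = 198 * (383 - 66) / 3.6 = 198 * 317 / 3.6 = 17440

17440 kW


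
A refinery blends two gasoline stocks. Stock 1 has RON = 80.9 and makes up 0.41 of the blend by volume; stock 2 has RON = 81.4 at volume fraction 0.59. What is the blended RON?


Linear blending: RON_blend = sum(vi * RONi)
Contribution 1: 0.41 * 80.9 = 33.169
Contribution 2: 0.59 * 81.4 = 48.026
RON_blend = 33.169 + 48.026 = 81.195

81.195


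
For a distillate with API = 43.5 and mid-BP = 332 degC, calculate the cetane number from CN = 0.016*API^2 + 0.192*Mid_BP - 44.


CN = 0.016 * 43.5^2 + 0.192 * 332 - 44
CN = 30.276 + 63.744 - 44 = 50.02

50.02


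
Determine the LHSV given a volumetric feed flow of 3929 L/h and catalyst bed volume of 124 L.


LHSV = volumetric feed rate / catalyst volume
= 3929 L/h / 124 L
= 31.69 h^-1

31.69 h^-1


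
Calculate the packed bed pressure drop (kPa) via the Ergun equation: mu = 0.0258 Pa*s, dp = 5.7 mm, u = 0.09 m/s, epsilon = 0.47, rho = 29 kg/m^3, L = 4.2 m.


dp = 5.7 mm = 0.0057 m
Viscous term = 150*0.0258*0.09*(1-0.47)^2 / (0.0057^2*0.47^3) = 29004.3
Inertial term = 1.75*29*0.09^2*(1-0.47) / (0.0057*0.47^3) = 368.153
dP/L = 29004.3 + 368.153 = 29372.5 Pa/m
dP = 29372.5 * 4.2 / 1000 = 123.4 kPa

123.4 kPa


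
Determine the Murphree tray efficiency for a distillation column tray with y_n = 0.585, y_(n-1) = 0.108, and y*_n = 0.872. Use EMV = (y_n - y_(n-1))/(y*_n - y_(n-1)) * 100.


Murphree vapor efficiency: EMV = (y_n - y_(n-1)) / (y*_n - y_(n-1)) * 100
EMV = (0.585 - 0.108) / (0.872 - 0.108) * 100 = 0.477 / 0.764 * 100 = 62.43

62.43 %


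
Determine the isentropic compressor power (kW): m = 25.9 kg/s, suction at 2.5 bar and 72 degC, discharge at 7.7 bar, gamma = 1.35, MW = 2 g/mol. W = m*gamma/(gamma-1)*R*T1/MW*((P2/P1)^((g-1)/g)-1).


Isentropic work: W = m*(gamma/(gamma-1))*(R*T1/MW)*((P2/P1)^((gamma-1)/gamma) - 1)
T1 = 72 + 273.15 = 345.15 K
Pressure ratio = 7.7 / 2.5 = 3.08
Exponent = (1.35 - 1)/1.35 = 0.259259
(P2/P1)^exp - 1 = 3.08^0.259259 - 1 = 0.338632
W = 25.9 * 1.35 / 0.35 * 8.314 * 345.15 / 2 * 0.338632 = 48540

48540 kW


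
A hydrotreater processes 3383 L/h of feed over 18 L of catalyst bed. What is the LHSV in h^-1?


LHSV = volumetric feed rate / catalyst volume
= 3383 L/h / 18 L
= 187.9 h^-1

187.9 h^-1


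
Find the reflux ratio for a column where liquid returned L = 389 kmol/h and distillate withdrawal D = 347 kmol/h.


Reflux ratio definition: R = L / D (liquid returned / distillate withdrawn)
L = 389 kmol/h, D = 347 kmol/h
R = 389 / 347 = 1.121

1.121


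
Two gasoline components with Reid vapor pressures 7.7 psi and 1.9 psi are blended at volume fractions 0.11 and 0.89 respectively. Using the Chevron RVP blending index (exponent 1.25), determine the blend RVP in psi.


Chevron index: RVP_blend = (sum xi*RVPi^1.25)^(1/1.25)
RVP^1.25 terms: 0.11 * 7.7^1.25 + 0.89 * 1.9^1.25 = 3.39626
RVP_blend = 3.39626^(1/1.25) = 2.660

2.660 psi


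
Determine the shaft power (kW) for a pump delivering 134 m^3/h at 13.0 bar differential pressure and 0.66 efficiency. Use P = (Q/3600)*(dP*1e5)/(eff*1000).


Q = 134 / 3600 = 0.0372222 m^3/s
P = 0.0372222 * (13.0 * 1e5) / 0.66 / 1000 = 73.32

73.32 kW


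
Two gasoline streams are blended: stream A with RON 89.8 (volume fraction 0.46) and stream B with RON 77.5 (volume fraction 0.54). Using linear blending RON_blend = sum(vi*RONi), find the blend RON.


Linear blending: RON_blend = sum(vi * RONi)
Contribution 1: 0.46 * 89.8 = 41.308
Contribution 2: 0.54 * 77.5 = 41.85
RON_blend = 41.308 + 41.85 = 83.158

83.158


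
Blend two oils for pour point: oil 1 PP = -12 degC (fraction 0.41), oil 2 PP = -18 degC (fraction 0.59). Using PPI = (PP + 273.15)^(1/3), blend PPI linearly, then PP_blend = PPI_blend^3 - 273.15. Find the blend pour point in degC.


PPI_1 = (-12 + 273.15)^(1/3) = 6.391901
PPI_2 = (-18 + 273.15)^(1/3) = 6.342569
PPI_blend = 0.41 * 6.391901 + 0.59 * 6.342569 = 6.362795
PP_blend = 6.362795^3 - 273.15 = 257.5988 - 273.15 = -15.55

-15.55 degC


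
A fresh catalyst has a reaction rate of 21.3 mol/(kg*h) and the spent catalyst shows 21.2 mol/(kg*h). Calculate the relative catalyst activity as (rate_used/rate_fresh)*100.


Activity (%) = (rate_used / rate_fresh) * 100
rate_used = 21.2, rate_fresh = 21.3
= (21.2 / 21.3) * 100
= 0.9953 * 100 = 99.53

99.53 %


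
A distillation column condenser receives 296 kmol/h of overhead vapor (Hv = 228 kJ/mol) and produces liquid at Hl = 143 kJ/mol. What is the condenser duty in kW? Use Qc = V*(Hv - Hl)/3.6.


Qc = 296 * (228 - 143) / 3.6 = 296 * 85 / 3.6 = 6989

6989 kW


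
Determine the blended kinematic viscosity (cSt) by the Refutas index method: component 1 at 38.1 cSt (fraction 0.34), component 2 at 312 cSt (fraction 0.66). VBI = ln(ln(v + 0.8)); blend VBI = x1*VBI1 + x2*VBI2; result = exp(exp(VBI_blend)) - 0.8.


Refutas method: VBN_i = 14.534*ln(ln(visc_i + 0.8)) + 10.975, blended linearly by mass fraction; since VBN is linear in VBI_i = ln(ln(visc_i + 0.8)) and the fractions sum to 1, blend VBI directly: visc = exp(exp(VBI_blend)) - 0.8
VBI_1 = ln(ln(38.1 + 0.8)) = 1.29773
VBI_2 = ln(ln(312 + 0.8)) = 1.74843
VBI_blend = 0.34 * 1.29773 + 0.66 * 1.74843 = 1.59519
visc_blend = exp(exp(1.59519)) - 0.8 = 137.5

137.5 cSt


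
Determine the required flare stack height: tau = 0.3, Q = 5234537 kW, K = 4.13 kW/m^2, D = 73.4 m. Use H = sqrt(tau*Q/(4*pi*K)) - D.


tau*Q/(4*pi*K) = 0.3 * 5234537 / (4 * pi * 4.13) = 30258
sqrt(30258) = 173.948
H = 173.948 - 73.4 = 100.5

100.5 m


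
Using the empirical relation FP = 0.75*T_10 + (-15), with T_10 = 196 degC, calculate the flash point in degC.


FP = 0.75 * 196 + (-15) = 132

132 degC


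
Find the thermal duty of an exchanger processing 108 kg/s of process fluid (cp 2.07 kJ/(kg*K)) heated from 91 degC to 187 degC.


Q = m_dot * cp * delta_T
delta_T = 187 - 91 = 96 K
Q = 108 * 2.07 * 96
= 223.56 * 96
= 21461.76 kW

21461.76 kW


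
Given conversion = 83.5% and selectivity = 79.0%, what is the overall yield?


Overall yield = conversion (%) * selectivity (%) / 100
Conversion = 83.5%, Selectivity = 79.0%
Y = 83.5 * 79.0 / 100
= 65.965 %

65.965 %


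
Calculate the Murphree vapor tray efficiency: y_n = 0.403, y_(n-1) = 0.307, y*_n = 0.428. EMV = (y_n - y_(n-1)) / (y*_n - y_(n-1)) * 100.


Murphree vapor efficiency: EMV = (y_n - y_(n-1)) / (y*_n - y_(n-1)) * 100
EMV = (0.403 - 0.307) / (0.428 - 0.307) * 100 = 0.096 / 0.121 * 100 = 79.34

79.34 %


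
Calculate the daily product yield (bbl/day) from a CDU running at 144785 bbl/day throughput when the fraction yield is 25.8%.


Crude throughput = 144785 bbl/day
Fraction yield = 25.8%
yield = throughput * fraction / 100
yield = 144785 * 25.8 / 100 = 37354.53

37354.53 bbl/day


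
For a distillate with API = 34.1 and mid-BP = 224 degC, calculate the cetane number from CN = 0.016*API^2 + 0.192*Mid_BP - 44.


CN = 0.016 * 34.1^2 + 0.192 * 224 - 44
CN = 18.60496 + 43.008 - 44 = 17.61296

17.61296


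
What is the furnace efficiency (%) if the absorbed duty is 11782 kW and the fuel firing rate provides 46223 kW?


Furnace efficiency = Q_absorbed / Q_fuel * 100
= 11782 / 46223 * 100 = 25.49

25.49 %


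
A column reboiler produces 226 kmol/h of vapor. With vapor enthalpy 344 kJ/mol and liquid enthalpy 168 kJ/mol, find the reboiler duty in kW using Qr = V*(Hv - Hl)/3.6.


Qr = 226 * (344 - 168) / 3.6 = 226 * 176 / 3.6 = 11050

11050 kW


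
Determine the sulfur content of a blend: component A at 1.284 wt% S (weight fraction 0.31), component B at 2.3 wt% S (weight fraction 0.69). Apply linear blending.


Linear sulfur blending: S_blend = x1*S1 + x2*S2
Contribution 1: 0.31 * 1.284 = 0.39804 wt%
Contribution 2: 0.69 * 2.3 = 1.587 wt%
S_blend = 0.39804 + 1.587 = 1.98504

1.98504 wt%


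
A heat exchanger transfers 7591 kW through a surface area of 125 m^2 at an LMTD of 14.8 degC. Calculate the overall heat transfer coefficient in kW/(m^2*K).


From Q = U*A*LMTD, U = Q / (A * LMTD)
U = 7591 / (125 * 14.8) = 7591 / 1850 = 4.103

4.103 kW/(m^2*K)


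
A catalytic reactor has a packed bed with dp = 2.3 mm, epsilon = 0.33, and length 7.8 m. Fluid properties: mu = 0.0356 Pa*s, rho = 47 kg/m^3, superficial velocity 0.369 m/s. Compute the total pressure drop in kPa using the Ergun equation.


dp = 2.3 mm = 0.0023 m
Viscous term = 150*0.0356*0.369*(1-0.33)^2 / (0.0023^2*0.33^3) = 4652860
Inertial term = 1.75*47*0.369^2*(1-0.33) / (0.0023*0.33^3) = 90780.8
dP/L = 4652860 + 90780.8 = 4743640 Pa/m
dP = 4743640 * 7.8 / 1000 = 37000 kPa

37000 kPa


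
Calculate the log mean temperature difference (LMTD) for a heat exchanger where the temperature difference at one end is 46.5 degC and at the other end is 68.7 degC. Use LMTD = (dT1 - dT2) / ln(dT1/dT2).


LMTD = (dT1 - dT2) / ln(dT1/dT2)
= (46.5 - 68.7) / ln(46.5 / 68.7) = -22.2 / -0.390297 = 56.88

56.88 degC


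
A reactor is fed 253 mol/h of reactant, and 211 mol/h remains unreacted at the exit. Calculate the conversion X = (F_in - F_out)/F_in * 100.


X = (F_in - F_out) / F_in * 100
Moles reacted = 253 - 211 = 42
X = 42 / 253 * 100
= 0.1660 * 100
= 16.60 %

16.60 %


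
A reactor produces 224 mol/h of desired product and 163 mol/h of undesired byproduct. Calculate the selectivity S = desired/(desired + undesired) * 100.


Selectivity = desired / (desired + undesired) * 100
Total products = 224 + 163 = 387 mol/h
S = 224 / 387 * 100
= 0.5788 * 100
= 57.88 %

57.88 %


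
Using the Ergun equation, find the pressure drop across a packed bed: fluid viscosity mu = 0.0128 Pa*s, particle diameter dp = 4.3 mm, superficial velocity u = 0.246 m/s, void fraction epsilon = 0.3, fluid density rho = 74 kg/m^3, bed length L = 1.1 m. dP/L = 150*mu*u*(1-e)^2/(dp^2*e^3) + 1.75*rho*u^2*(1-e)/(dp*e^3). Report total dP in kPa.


dp = 4.3 mm = 0.0043 m
Viscous term = 150*0.0128*0.246*(1-0.3)^2 / (0.0043^2*0.3^3) = 463588
Inertial term = 1.75*74*0.246^2*(1-0.3) / (0.0043*0.3^3) = 47250.4
dP/L = 463588 + 47250.4 = 510838 Pa/m
dP = 510838 * 1.1 / 1000 = 561.9 kPa

561.9 kPa


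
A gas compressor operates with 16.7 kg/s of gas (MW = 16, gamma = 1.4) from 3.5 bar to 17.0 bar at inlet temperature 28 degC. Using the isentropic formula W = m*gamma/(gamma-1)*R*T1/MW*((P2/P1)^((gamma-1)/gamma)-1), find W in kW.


Isentropic work: W = m*(gamma/(gamma-1))*(R*T1/MW)*((P2/P1)^((gamma-1)/gamma) - 1)
T1 = 28 + 273.15 = 301.15 K
Pressure ratio = 17.0 / 3.5 = 4.85714
Exponent = (1.4 - 1)/1.4 = 0.285714
(P2/P1)^exp - 1 = 4.85714^0.285714 - 1 = 0.570755
W = 16.7 * 1.4 / 0.4 * 8.314 * 301.15 / 16 * 0.570755 = 5220

5220 kW


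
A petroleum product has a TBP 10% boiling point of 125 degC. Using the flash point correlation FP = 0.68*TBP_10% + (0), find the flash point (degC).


FP = 0.68 * 125 + (0) = 85

85 degC


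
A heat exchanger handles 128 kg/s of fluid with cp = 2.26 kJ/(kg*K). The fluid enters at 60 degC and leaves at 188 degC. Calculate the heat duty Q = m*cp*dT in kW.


Q = m_dot * cp * delta_T
delta_T = 188 - 60 = 128 K
Q = 128 * 2.26 * 128
= 289.28 * 128
= 37027.84 kW

37027.84 kW


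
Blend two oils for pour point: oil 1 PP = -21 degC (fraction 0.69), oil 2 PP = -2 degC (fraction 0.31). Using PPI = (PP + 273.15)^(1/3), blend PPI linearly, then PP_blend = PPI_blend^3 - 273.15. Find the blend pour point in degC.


PPI_1 = (-21 + 273.15)^(1/3) = 6.317613
PPI_2 = (-2 + 273.15)^(1/3) = 6.472467
PPI_blend = 0.69 * 6.317613 + 0.31 * 6.472467 = 6.365618
PP_blend = 6.365618^3 - 273.15 = 257.9418 - 273.15 = -15.21

-15.21 degC


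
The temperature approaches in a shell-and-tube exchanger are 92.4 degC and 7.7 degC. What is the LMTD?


LMTD = (dT1 - dT2) / ln(dT1/dT2)
= (92.4 - 7.7) / ln(92.4 / 7.7) = 84.7 / 2.48491 = 34.09

34.09 degC


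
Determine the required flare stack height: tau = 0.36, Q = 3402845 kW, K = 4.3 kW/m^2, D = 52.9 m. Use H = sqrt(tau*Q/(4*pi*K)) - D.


tau*Q/(4*pi*K) = 0.36 * 3402845 / (4 * pi * 4.3) = 22670.8
sqrt(22670.8) = 150.568
H = 150.568 - 52.9 = 97.67

97.67 m


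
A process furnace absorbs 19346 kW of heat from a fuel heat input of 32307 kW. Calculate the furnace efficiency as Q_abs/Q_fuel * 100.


Furnace efficiency = Q_absorbed / Q_fuel * 100
= 19346 / 32307 * 100 = 59.88

59.88 %


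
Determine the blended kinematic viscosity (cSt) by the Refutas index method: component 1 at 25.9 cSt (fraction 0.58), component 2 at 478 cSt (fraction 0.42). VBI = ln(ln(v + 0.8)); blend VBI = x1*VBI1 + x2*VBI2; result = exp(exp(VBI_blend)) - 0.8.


Refutas method: VBN_i = 14.534*ln(ln(visc_i + 0.8)) + 10.975, blended linearly by mass fraction; since VBN is linear in VBI_i = ln(ln(visc_i + 0.8)) and the fractions sum to 1, blend VBI directly: visc = exp(exp(VBI_blend)) - 0.8
VBI_1 = ln(ln(25.9 + 0.8)) = 1.18926
VBI_2 = ln(ln(478 + 0.8)) = 1.81991
VBI_blend = 0.58 * 1.18926 + 0.42 * 1.81991 = 1.45413
visc_blend = exp(exp(1.45413)) - 0.8 = 71.50

71.50 cSt


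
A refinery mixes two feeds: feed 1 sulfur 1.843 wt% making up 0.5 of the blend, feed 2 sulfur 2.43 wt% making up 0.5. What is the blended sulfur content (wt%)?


Linear sulfur blending: S_blend = x1*S1 + x2*S2
Contribution 1: 0.5 * 1.843 = 0.9215 wt%
Contribution 2: 0.5 * 2.43 = 1.215 wt%
S_blend = 0.9215 + 1.215 = 2.1365

2.1365 wt%


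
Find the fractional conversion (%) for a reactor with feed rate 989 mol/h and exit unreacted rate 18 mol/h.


X = (F_in - F_out) / F_in * 100
Moles reacted = 989 - 18 = 971
X = 971 / 989 * 100
= 0.9818 * 100
= 98.18 %

98.18 %


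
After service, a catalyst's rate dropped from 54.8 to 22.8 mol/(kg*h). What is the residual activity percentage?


Activity (%) = (rate_used / rate_fresh) * 100
rate_used = 22.8, rate_fresh = 54.8
= (22.8 / 54.8) * 100
= 0.4161 * 100 = 41.61

41.61 %


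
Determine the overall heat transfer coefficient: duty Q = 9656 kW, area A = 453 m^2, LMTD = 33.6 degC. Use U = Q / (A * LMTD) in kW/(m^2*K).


From Q = U*A*LMTD, U = Q / (A * LMTD)
U = 9656 / (453 * 33.6) = 9656 / 15220.8 = 0.6344

0.6344 kW/(m^2*K)


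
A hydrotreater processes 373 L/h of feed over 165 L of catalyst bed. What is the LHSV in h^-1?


LHSV = volumetric feed rate / catalyst volume
= 373 L/h / 165 L
= 2.261 h^-1

2.261 h^-1


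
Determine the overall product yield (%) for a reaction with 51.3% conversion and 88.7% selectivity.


Overall yield = conversion (%) * selectivity (%) / 100
Conversion = 51.3%, Selectivity = 88.7%
Y = 51.3 * 88.7 / 100
= 45.5031 %

45.5031 %


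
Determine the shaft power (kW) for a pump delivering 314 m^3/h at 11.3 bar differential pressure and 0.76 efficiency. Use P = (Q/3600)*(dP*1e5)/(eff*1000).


Q = 314 / 3600 = 0.0872222 m^3/s
P = 0.0872222 * (11.3 * 1e5) / 0.76 / 1000 = 129.7

129.7 kW


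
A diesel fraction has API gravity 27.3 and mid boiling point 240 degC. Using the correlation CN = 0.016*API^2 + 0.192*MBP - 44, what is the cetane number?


CN = 0.016 * 27.3^2 + 0.192 * 240 - 44
CN = 11.92464 + 46.08 - 44 = 14.00464

14.00464


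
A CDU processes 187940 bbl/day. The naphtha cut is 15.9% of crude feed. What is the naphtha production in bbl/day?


Crude throughput = 187940 bbl/day
Fraction yield = 15.9%
yield = throughput * fraction / 100
yield = 187940 * 15.9 / 100 = 29882.46

29882.46 bbl/day


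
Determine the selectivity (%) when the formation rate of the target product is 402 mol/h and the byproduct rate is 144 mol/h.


Selectivity = desired / (desired + undesired) * 100
Total products = 402 + 144 = 546 mol/h
S = 402 / 546 * 100
= 0.7363 * 100
= 73.63 %

73.63 %


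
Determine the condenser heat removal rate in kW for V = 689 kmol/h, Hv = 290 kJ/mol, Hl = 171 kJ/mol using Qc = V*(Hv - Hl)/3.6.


Qc = 689 * (290 - 171) / 3.6 = 689 * 119 / 3.6 = 22780

22780 kW


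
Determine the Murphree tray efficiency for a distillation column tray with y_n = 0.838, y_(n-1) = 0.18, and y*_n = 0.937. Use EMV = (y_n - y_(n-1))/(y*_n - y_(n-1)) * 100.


Murphree vapor efficiency: EMV = (y_n - y_(n-1)) / (y*_n - y_(n-1)) * 100
EMV = (0.838 - 0.18) / (0.937 - 0.18) * 100 = 0.658 / 0.757 * 100 = 86.92

86.92 %


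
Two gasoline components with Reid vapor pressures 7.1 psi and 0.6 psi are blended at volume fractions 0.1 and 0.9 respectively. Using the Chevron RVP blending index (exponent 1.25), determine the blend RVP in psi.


Chevron index: RVP_blend = (sum xi*RVPi^1.25)^(1/1.25)
RVP^1.25 terms: 0.1 * 7.1^1.25 + 0.9 * 0.6^1.25 = 1.63423
RVP_blend = 1.63423^(1/1.25) = 1.481

1.481 psi


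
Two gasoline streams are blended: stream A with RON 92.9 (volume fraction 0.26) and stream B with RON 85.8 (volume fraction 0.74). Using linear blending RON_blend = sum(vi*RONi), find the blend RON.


Linear blending: RON_blend = sum(vi * RONi)
Contribution 1: 0.26 * 92.9 = 24.154
Contribution 2: 0.74 * 85.8 = 63.492
RON_blend = 24.154 + 63.492 = 87.646

87.646


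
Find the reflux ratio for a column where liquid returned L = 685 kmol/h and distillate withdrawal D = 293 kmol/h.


Reflux ratio definition: R = L / D (liquid returned / distillate withdrawn)
L = 685 kmol/h, D = 293 kmol/h
R = 685 / 293 = 2.338

2.338


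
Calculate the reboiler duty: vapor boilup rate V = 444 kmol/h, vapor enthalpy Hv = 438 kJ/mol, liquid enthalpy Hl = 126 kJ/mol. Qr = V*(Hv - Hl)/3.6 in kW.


Qr = 444 * (438 - 126) / 3.6 = 444 * 312 / 3.6 = 38480

38480 kW


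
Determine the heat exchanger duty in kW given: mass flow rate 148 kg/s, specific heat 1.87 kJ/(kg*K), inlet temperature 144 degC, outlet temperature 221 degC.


Q = m_dot * cp * delta_T
delta_T = 221 - 144 = 77 K
Q = 148 * 1.87 * 77
= 276.76 * 77
= 21310.52 kW

21310.52 kW


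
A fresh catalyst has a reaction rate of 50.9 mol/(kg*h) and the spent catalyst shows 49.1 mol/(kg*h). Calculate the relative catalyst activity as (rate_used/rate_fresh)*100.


Activity (%) = (rate_used / rate_fresh) * 100
rate_used = 49.1, rate_fresh = 50.9
= (49.1 / 50.9) * 100
= 0.9646 * 100 = 96.46

96.46 %


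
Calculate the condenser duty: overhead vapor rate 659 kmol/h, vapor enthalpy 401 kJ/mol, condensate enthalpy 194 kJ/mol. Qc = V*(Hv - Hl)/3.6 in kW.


Qc = 659 * (401 - 194) / 3.6 = 659 * 207 / 3.6 = 37890

37890 kW


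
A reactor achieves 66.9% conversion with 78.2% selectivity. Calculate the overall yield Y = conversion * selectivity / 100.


Overall yield = conversion (%) * selectivity (%) / 100
Conversion = 66.9%, Selectivity = 78.2%
Y = 66.9 * 78.2 / 100
= 52.3158 %

52.3158 %
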